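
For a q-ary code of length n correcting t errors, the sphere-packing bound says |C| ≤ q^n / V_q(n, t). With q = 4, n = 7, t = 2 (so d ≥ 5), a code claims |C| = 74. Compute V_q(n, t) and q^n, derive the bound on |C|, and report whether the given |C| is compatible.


V_q(n, t) = 211, q^n = 16384, Hamming bound = 77, |C| = 74 ≤ bound (satisfied).

Step 1: Compute V_q(n, t) = Σ_{j=0}^2 C(n, j) (q−1)^j.
  j = 0: C(7,0)·(3)^0 = 1·1 = 1.
  j = 1: C(7,1)·(3)^1 = 7·3 = 21.
  j = 2: C(7,2)·(3)^2 = 21·9 = 189.
  V_q(n, t) = 1 + 21 + 189 = 211.
Step 2: q^n = 4^7 = 16384.
Step 3: Hamming bound ⌊q^n / V_q(n,t)⌋ = ⌊16384/211⌋ = 77.
Step 4: Compare |C| = 74 to 77: satisfied.
The claimed |C| lies below the Hamming bound.


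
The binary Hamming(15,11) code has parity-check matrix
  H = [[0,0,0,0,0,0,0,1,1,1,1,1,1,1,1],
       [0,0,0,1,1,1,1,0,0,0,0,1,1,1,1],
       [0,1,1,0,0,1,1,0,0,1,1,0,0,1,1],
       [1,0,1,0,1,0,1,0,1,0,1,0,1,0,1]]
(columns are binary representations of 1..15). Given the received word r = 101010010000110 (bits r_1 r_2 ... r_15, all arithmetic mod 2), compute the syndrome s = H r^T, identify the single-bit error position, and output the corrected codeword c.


s = (1, 1, 0, 0)^T, error position = 12, corrected codeword c = 101010010001110

Compute s = H r^T mod 2 one row at a time:
  s_1 = 1 + 0 + 0 + 0 + 0 + 1 + 1 + 0 = 3 ≡ 1 (mod 2).
  s_2 = 0 + 1 + 0 + 0 + 0 + 1 + 1 + 0 = 3 ≡ 1 (mod 2).
  s_3 = 0 + 1 + 0 + 0 + 0 + 0 + 1 + 0 = 2 ≡ 0 (mod 2).
  s_4 = 1 + 1 + 1 + 0 + 0 + 0 + 1 + 0 = 4 ≡ 0 (mod 2).
s = (1, 1, 0, 0)^T — this equals column 12 of H (binary 1100), so error is at position 12.
Correct: flip bit 12 of r = 101010010000110 to get c = 101010010001110.


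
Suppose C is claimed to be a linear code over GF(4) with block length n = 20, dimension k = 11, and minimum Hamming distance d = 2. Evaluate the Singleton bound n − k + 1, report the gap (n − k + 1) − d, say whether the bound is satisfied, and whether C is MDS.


Singleton RHS = n − k + 1 = 10, slack = 8, bound satisfied, not MDS.

Singleton bound: d ≤ n − k + 1.
Here n = 20, k = 11, so n − k + 1 = 10.
Given d = 2, check d ≤ 10: YES.
Slack = (n − k + 1) − d = 8.
The code is NOT MDS (slack = 8 > 0).
Description: the claimed parameters are [20, 11, 2]_4; such a code would be non-MDS.


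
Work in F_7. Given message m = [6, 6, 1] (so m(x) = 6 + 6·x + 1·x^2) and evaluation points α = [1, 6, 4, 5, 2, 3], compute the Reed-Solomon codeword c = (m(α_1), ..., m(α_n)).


c = [6, 1, 4, 5, 1, 5]

Message polynomial: m(x) = 6 + 6·x + 1·x^2 (mod 7).
For each evaluation point α_i, compute m(α_i) mod 7:
  α_1 = 1: Horner steps 1 → 0 → 6, so m(1) = 6.
  α_2 = 6: Horner steps 1 → 5 → 1, so m(6) = 1.
  α_3 = 4: Horner steps 1 → 3 → 4, so m(4) = 4.
  α_4 = 5: Horner steps 1 → 4 → 5, so m(5) = 5.
  α_5 = 2: Horner steps 1 → 1 → 1, so m(2) = 1.
  α_6 = 3: Horner steps 1 → 2 → 5, so m(3) = 5.
Codeword c = [6, 1, 4, 5, 1, 5] ∈ F_7^6.


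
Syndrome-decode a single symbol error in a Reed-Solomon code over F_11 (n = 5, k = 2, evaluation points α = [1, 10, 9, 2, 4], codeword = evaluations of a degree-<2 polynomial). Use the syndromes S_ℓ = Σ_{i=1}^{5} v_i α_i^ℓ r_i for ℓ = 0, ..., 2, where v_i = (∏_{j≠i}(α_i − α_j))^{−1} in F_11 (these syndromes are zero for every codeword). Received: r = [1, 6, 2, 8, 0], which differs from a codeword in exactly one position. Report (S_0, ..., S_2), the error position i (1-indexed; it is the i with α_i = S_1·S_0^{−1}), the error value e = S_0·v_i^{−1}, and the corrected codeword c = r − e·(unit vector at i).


S = (10, 1, 10), error at position 2, error magnitude e = 8, c = [1, 9, 2, 8, 0].

Step 1: column multipliers v_i = (∏_{j≠i}(α_i − α_j))^{−1} mod 11.
  i = 1 (α = 1): (1−10)(1−9)(1−2)(1−4) = (−9)·(−8)·(−1)·(−3) = 216 ≡ 7, so v_1 = 7^{−1} = 8 (mod 11).
  i = 2 (α = 10): (10−1)(10−9)(10−2)(10−4) = 9·1·8·6 = 432 ≡ 3, so v_2 = 3^{−1} = 4 (mod 11).
  i = 3 (α = 9): (9−1)(9−10)(9−2)(9−4) = 8·(−1)·7·5 = −280 ≡ 6, so v_3 = 6^{−1} = 2 (mod 11).
  i = 4 (α = 2): (2−1)(2−10)(2−9)(2−4) = 1·(−8)·(−7)·(−2) = −112 ≡ 9, so v_4 = 9^{−1} = 5 (mod 11).
  i = 5 (α = 4): (4−1)(4−10)(4−9)(4−2) = 3·(−6)·(−5)·2 = 180 ≡ 4, so v_5 = 4^{−1} = 3 (mod 11).
  v = [8, 4, 2, 5, 3].
Step 2: syndromes of r = [1, 6, 2, 8, 0] (all sums mod 11).
  S_0 = Σ v_i r_i = 8·1 + 4·6 + 2·2 + 5·8 + 3·0 = 76 ≡ 10.
  S_1 = Σ v_i α_i r_i = 8·1·1 + 4·10·6 + 2·9·2 + 5·2·8 + 3·4·0 = 364 ≡ 1.
  α_i^2 mod 11 = [1, 1, 4, 4, 5].
  S_2 = Σ v_i α_i^2 r_i = 8·1·1 + 4·1·6 + 2·4·2 + 5·4·8 + 3·5·0 = 208 ≡ 10.
  S = (10, 1, 10) ≠ 0, so r is not a codeword (an error is present).
Step 3: locate the error. For a single error e at position i, S_ℓ = v_i·e·α_i^ℓ, so α_err = S_1/S_0.
  S_0^{−1} = 10^{−1} = 10 (mod 11), so α_err = 1·10 = 10 ≡ 10 = α_2. Error position i = 2.
  Consistency check: S_2/S_1 = 10·1 = 10 ≡ 10 = α_err ✓ (single-error assumption holds).
Step 4: error magnitude e = S_0/v_2 = S_0·∏_{j≠2}(α_2 − α_j) = 10·3 = 30 ≡ 8 (mod 11).
Step 5: correct position 2: c_2 = r_2 − e = 6 − 8 ≡ 9 (mod 11). Hence c = [1, 9, 2, 8, 0].
  Check: interpolating c through the α_i gives m(x) = 5 + 7·x (degree < 2) with m(α_i) = c_i for every i, so c is indeed a codeword.


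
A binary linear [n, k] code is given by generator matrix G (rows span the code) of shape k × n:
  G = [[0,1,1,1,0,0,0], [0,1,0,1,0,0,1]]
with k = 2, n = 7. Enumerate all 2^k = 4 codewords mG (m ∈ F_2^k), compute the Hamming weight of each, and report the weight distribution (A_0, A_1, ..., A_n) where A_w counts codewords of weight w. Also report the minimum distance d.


Weight distribution: A_0 = 1, A_2 = 1, A_3 = 2. Minimum distance d = 2.

Enumerate all 2^2 = 4 messages m ∈ F_2^2.
For each, compute codeword c = mG in F_2^7, then tally its weight.
  m = 00 → c = 0000000, weight = 0.
  m = 10 → c = 0111000, weight = 3.
  m = 01 → c = 0101001, weight = 3.
  m = 11 → c = 0010001, weight = 2.
Tally weights:
  weight 0: 1 codewords.
  weight 2: 1 codewords.
  weight 3: 2 codewords.
Minimum distance d = smallest w > 0 with A_w > 0 = 2.
Sanity: Σ A_w = 4 = 2^2 = 4 ✓.


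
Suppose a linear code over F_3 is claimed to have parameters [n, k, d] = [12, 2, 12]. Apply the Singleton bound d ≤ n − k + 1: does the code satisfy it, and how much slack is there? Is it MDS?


Singleton RHS = n − k + 1 = 11, slack = -1, bound violated (no such code; not MDS).

Singleton bound: d ≤ n − k + 1.
Here n = 12, k = 2, so n − k + 1 = 11.
Given d = 12, check d ≤ 11: NO.
Slack = (n − k + 1) − d = -1.
The slack is negative: d = 12 exceeds n − k + 1 = 11 by 1, so the Singleton bound is violated and no linear [12, 2, 12]_3 code can exist. In particular it is not MDS (MDS requires d = n − k + 1 exactly).
Description: the claimed parameters are [12, 2, 12]_3; such a code would be impossible (violates the Singleton bound).


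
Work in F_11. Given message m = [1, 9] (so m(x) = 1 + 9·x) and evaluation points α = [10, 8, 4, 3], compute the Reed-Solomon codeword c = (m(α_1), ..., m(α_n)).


c = [3, 7, 4, 6]

Message polynomial: m(x) = 1 + 9·x (mod 11).
For each evaluation point α_i, compute m(α_i) mod 11:
  α_1 = 10: Horner steps 9 → 3, so m(10) = 3.
  α_2 = 8: Horner steps 9 → 7, so m(8) = 7.
  α_3 = 4: Horner steps 9 → 4, so m(4) = 4.
  α_4 = 3: Horner steps 9 → 6, so m(3) = 6.
Codeword c = [3, 7, 4, 6] ∈ F_11^4.


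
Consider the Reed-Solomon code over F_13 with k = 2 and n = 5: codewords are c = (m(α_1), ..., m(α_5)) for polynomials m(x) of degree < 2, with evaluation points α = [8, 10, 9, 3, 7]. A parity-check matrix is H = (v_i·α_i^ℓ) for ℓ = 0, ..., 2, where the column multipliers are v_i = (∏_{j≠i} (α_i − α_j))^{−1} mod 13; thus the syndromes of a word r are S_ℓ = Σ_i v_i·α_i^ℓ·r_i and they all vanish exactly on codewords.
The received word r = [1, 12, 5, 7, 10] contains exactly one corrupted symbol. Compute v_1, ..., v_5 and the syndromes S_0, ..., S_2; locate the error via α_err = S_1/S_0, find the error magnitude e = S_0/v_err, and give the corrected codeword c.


S = (1, 10, 9), error at position 2, error magnitude e = 3, c = [1, 9, 5, 7, 10].

Step 1: column multipliers v_i = (∏_{j≠i}(α_i − α_j))^{−1} mod 13.
  i = 1 (α = 8): (8−10)(8−9)(8−3)(8−7) = (−2)·(−1)·5·1 = 10 ≡ 10, so v_1 = 10^{−1} = 4 (mod 13).
  i = 2 (α = 10): (10−8)(10−9)(10−3)(10−7) = 2·1·7·3 = 42 ≡ 3, so v_2 = 3^{−1} = 9 (mod 13).
  i = 3 (α = 9): (9−8)(9−10)(9−3)(9−7) = 1·(−1)·6·2 = −12 ≡ 1, so v_3 = 1^{−1} = 1 (mod 13).
  i = 4 (α = 3): (3−8)(3−10)(3−9)(3−7) = (−5)·(−7)·(−6)·(−4) = 840 ≡ 8, so v_4 = 8^{−1} = 5 (mod 13).
  i = 5 (α = 7): (7−8)(7−10)(7−9)(7−3) = (−1)·(−3)·(−2)·4 = −24 ≡ 2, so v_5 = 2^{−1} = 7 (mod 13).
  v = [4, 9, 1, 5, 7].
Step 2: syndromes of r = [1, 12, 5, 7, 10] (all sums mod 13).
  S_0 = Σ v_i r_i = 4·1 + 9·12 + 1·5 + 5·7 + 7·10 = 222 ≡ 1.
  S_1 = Σ v_i α_i r_i = 4·8·1 + 9·10·12 + 1·9·5 + 5·3·7 + 7·7·10 = 1752 ≡ 10.
  α_i^2 mod 13 = [12, 9, 3, 9, 10].
  S_2 = Σ v_i α_i^2 r_i = 4·12·1 + 9·9·12 + 1·3·5 + 5·9·7 + 7·10·10 = 2050 ≡ 9.
  S = (1, 10, 9) ≠ 0, so r is not a codeword (an error is present).
Step 3: locate the error. For a single error e at position i, S_ℓ = v_i·e·α_i^ℓ, so α_err = S_1/S_0.
  S_0^{−1} = 1^{−1} = 1 (mod 13), so α_err = 10·1 = 10 ≡ 10 = α_2. Error position i = 2.
  Consistency check: S_2/S_1 = 9·4 = 36 ≡ 10 = α_err ✓ (single-error assumption holds).
Step 4: error magnitude e = S_0/v_2 = S_0·∏_{j≠2}(α_2 − α_j) = 1·3 = 3 ≡ 3 (mod 13).
Step 5: correct position 2: c_2 = r_2 − e = 12 − 3 ≡ 9 (mod 13). Hence c = [1, 9, 5, 7, 10].
  Check: interpolating c through the α_i gives m(x) = 8 + 4·x (degree < 2) with m(α_i) = c_i for every i, so c is indeed a codeword.


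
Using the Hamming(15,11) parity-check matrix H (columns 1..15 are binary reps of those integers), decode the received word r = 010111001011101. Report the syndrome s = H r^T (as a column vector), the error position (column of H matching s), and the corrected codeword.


s = (1, 0, 0, 1)^T, error position = 9, corrected codeword c = 010111000011101

Compute s = H r^T mod 2 one row at a time:
  s_1 = 0 + 1 + 0 + 1 + 1 + 1 + 0 + 1 = 5 ≡ 1 (mod 2).
  s_2 = 1 + 1 + 1 + 0 + 1 + 1 + 0 + 1 = 6 ≡ 0 (mod 2).
  s_3 = 1 + 0 + 1 + 0 + 0 + 1 + 0 + 1 = 4 ≡ 0 (mod 2).
  s_4 = 0 + 0 + 1 + 0 + 1 + 1 + 1 + 1 = 5 ≡ 1 (mod 2).
s = (1, 0, 0, 1)^T — this equals column 9 of H (binary 1001), so error is at position 9.
Correct: flip bit 9 of r = 010111001011101 to get c = 010111000011101.


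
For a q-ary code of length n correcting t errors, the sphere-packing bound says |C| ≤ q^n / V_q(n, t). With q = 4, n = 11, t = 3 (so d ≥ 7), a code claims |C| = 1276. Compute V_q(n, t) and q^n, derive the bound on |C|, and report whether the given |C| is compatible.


V_q(n, t) = 4984, q^n = 4194304, Hamming bound = 841, |C| = 1276 > bound (violated).

Step 1: Compute V_q(n, t) = Σ_{j=0}^3 C(n, j) (q−1)^j.
  j = 0: C(11,0)·(3)^0 = 1·1 = 1.
  j = 1: C(11,1)·(3)^1 = 11·3 = 33.
  j = 2: C(11,2)·(3)^2 = 55·9 = 495.
  j = 3: C(11,3)·(3)^3 = 165·27 = 4455.
  V_q(n, t) = 1 + 33 + 495 + 4455 = 4984.
Step 2: q^n = 4^11 = 4194304.
Step 3: Hamming bound ⌊q^n / V_q(n,t)⌋ = ⌊4194304/4984⌋ = 841.
Step 4: Compare |C| = 1276 to 841: violated.
The claimed |C| lies above the Hamming bound, so no 4-ary code of length 11 with d ≥ 7 can have 1276 codewords.


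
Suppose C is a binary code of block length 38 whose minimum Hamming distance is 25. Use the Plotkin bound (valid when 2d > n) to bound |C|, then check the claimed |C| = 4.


Plotkin bound M ≤ 4; given |C| = 4 ≤ bound (satisfied).

Check applicability: 2d = 50, n = 38.
2d − n = 12 > 0, so Plotkin applies.
Compute d/(2d−n) = 25/12 ≈ 2.0833.
⌊d/(2d−n)⌋ = 2.
Plotkin bound: M ≤ 2·2 = 4.
Given |C| = 4, check: satisfied.
This |C| is at the Plotkin bound.


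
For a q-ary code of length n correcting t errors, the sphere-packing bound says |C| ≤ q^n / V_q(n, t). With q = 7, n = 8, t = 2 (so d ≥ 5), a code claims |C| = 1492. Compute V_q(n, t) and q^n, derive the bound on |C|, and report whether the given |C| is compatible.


V_q(n, t) = 1057, q^n = 5764801, Hamming bound = 5453, |C| = 1492 ≤ bound (satisfied).

Step 1: Compute V_q(n, t) = Σ_{j=0}^2 C(n, j) (q−1)^j.
  j = 0: C(8,0)·(6)^0 = 1·1 = 1.
  j = 1: C(8,1)·(6)^1 = 8·6 = 48.
  j = 2: C(8,2)·(6)^2 = 28·36 = 1008.
  V_q(n, t) = 1 + 48 + 1008 = 1057.
Step 2: q^n = 7^8 = 5764801.
Step 3: Hamming bound ⌊q^n / V_q(n,t)⌋ = ⌊5764801/1057⌋ = 5453.
Step 4: Compare |C| = 1492 to 5453: satisfied.
The claimed |C| lies below the Hamming bound.


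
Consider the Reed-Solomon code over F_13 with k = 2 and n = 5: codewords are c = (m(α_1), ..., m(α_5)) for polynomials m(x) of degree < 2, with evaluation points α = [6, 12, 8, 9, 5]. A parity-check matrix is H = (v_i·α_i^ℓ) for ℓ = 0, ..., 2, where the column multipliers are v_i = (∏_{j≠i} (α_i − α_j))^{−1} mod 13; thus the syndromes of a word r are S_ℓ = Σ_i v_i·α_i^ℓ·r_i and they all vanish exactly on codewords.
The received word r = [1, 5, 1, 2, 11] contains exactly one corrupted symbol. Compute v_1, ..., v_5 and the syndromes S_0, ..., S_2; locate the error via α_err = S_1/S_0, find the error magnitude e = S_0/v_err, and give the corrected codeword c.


S = (5, 4, 11), error at position 1, error magnitude e = 2, c = [12, 5, 1, 2, 11].

Step 1: column multipliers v_i = (∏_{j≠i}(α_i − α_j))^{−1} mod 13.
  i = 1 (α = 6): (6−12)(6−8)(6−9)(6−5) = (−6)·(−2)·(−3)·1 = −36 ≡ 3, so v_1 = 3^{−1} = 9 (mod 13).
  i = 2 (α = 12): (12−6)(12−8)(12−9)(12−5) = 6·4·3·7 = 504 ≡ 10, so v_2 = 10^{−1} = 4 (mod 13).
  i = 3 (α = 8): (8−6)(8−12)(8−9)(8−5) = 2·(−4)·(−1)·3 = 24 ≡ 11, so v_3 = 11^{−1} = 6 (mod 13).
  i = 4 (α = 9): (9−6)(9−12)(9−8)(9−5) = 3·(−3)·1·4 = −36 ≡ 3, so v_4 = 3^{−1} = 9 (mod 13).
  i = 5 (α = 5): (5−6)(5−12)(5−8)(5−9) = (−1)·(−7)·(−3)·(−4) = 84 ≡ 6, so v_5 = 6^{−1} = 11 (mod 13).
  v = [9, 4, 6, 9, 11].
Step 2: syndromes of r = [1, 5, 1, 2, 11] (all sums mod 13).
  S_0 = Σ v_i r_i = 9·1 + 4·5 + 6·1 + 9·2 + 11·11 = 174 ≡ 5.
  S_1 = Σ v_i α_i r_i = 9·6·1 + 4·12·5 + 6·8·1 + 9·9·2 + 11·5·11 = 1109 ≡ 4.
  α_i^2 mod 13 = [10, 1, 12, 3, 12].
  S_2 = Σ v_i α_i^2 r_i = 9·10·1 + 4·1·5 + 6·12·1 + 9·3·2 + 11·12·11 = 1688 ≡ 11.
  S = (5, 4, 11) ≠ 0, so r is not a codeword (an error is present).
Step 3: locate the error. For a single error e at position i, S_ℓ = v_i·e·α_i^ℓ, so α_err = S_1/S_0.
  S_0^{−1} = 5^{−1} = 8 (mod 13), so α_err = 4·8 = 32 ≡ 6 = α_1. Error position i = 1.
  Consistency check: S_2/S_1 = 11·10 = 110 ≡ 6 = α_err ✓ (single-error assumption holds).
Step 4: error magnitude e = S_0/v_1 = S_0·∏_{j≠1}(α_1 − α_j) = 5·3 = 15 ≡ 2 (mod 13).
Step 5: correct position 1: c_1 = r_1 − e = 1 − 2 ≡ 12 (mod 13). Hence c = [12, 5, 1, 2, 11].
  Check: interpolating c through the α_i gives m(x) = 6 + 1·x (degree < 2) with m(α_i) = c_i for every i, so c is indeed a codeword.


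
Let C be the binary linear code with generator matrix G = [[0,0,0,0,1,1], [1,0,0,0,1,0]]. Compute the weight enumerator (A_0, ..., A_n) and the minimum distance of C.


Weight distribution: A_0 = 1, A_2 = 3. Minimum distance d = 2.

Enumerate all 2^2 = 4 messages m ∈ F_2^2.
For each, compute codeword c = mG in F_2^6, then tally its weight.
  m = 00 → c = 000000, weight = 0.
  m = 10 → c = 000011, weight = 2.
  m = 01 → c = 100010, weight = 2.
  m = 11 → c = 100001, weight = 2.
Tally weights:
  weight 0: 1 codewords.
  weight 2: 3 codewords.
Minimum distance d = smallest w > 0 with A_w > 0 = 2.
Sanity: Σ A_w = 4 = 2^2 = 4 ✓.


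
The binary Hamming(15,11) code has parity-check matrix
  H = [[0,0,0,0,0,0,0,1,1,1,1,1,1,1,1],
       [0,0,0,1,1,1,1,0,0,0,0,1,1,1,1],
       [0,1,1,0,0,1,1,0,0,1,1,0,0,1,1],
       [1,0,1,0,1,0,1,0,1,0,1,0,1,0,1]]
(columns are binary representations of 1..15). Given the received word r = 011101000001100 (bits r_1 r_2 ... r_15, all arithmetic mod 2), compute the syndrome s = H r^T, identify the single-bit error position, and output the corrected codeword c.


s = (0, 0, 1, 0)^T, error position = 2, corrected codeword c = 001101000001100

Compute s = H r^T mod 2 one row at a time:
  s_1 = 0 + 0 + 0 + 0 + 1 + 1 + 0 + 0 = 2 ≡ 0 (mod 2).
  s_2 = 1 + 0 + 1 + 0 + 1 + 1 + 0 + 0 = 4 ≡ 0 (mod 2).
  s_3 = 1 + 1 + 1 + 0 + 0 + 0 + 0 + 0 = 3 ≡ 1 (mod 2).
  s_4 = 0 + 1 + 0 + 0 + 0 + 0 + 1 + 0 = 2 ≡ 0 (mod 2).
s = (0, 0, 1, 0)^T — this equals column 2 of H (binary 0010), so error is at position 2.
Correct: flip bit 2 of r = 011101000001100 to get c = 001101000001100.


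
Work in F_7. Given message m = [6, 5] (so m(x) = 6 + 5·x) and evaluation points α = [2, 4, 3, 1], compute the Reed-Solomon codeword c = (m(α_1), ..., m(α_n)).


c = [2, 5, 0, 4]

Message polynomial: m(x) = 6 + 5·x (mod 7).
For each evaluation point α_i, compute m(α_i) mod 7:
  α_1 = 2: Horner steps 5 → 2, so m(2) = 2.
  α_2 = 4: Horner steps 5 → 5, so m(4) = 5.
  α_3 = 3: Horner steps 5 → 0, so m(3) = 0.
  α_4 = 1: Horner steps 5 → 4, so m(1) = 4.
Codeword c = [2, 5, 0, 4] ∈ F_7^4.


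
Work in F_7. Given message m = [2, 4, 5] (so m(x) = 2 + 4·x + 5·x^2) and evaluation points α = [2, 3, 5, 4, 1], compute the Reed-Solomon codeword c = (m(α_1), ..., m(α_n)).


c = [2, 3, 0, 0, 4]

Message polynomial: m(x) = 2 + 4·x + 5·x^2 (mod 7).
For each evaluation point α_i, compute m(α_i) mod 7:
  α_1 = 2: Horner steps 5 → 0 → 2, so m(2) = 2.
  α_2 = 3: Horner steps 5 → 5 → 3, so m(3) = 3.
  α_3 = 5: Horner steps 5 → 1 → 0, so m(5) = 0.
  α_4 = 4: Horner steps 5 → 3 → 0, so m(4) = 0.
  α_5 = 1: Horner steps 5 → 2 → 4, so m(1) = 4.
Codeword c = [2, 3, 0, 0, 4] ∈ F_7^5.


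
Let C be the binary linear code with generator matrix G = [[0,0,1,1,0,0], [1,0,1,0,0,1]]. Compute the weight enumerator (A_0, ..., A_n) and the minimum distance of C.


Weight distribution: A_0 = 1, A_2 = 1, A_3 = 2. Minimum distance d = 2.

Enumerate all 2^2 = 4 messages m ∈ F_2^2.
For each, compute codeword c = mG in F_2^6, then tally its weight.
  m = 00 → c = 000000, weight = 0.
  m = 10 → c = 001100, weight = 2.
  m = 01 → c = 101001, weight = 3.
  m = 11 → c = 100101, weight = 3.
Tally weights:
  weight 0: 1 codewords.
  weight 2: 1 codewords.
  weight 3: 2 codewords.
Minimum distance d = smallest w > 0 with A_w > 0 = 2.
Sanity: Σ A_w = 4 = 2^2 = 4 ✓.


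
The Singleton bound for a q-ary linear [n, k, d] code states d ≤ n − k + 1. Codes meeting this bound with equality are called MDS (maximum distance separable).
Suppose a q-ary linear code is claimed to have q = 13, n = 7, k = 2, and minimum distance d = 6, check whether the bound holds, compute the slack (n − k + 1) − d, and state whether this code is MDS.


Singleton RHS = n − k + 1 = 6, slack = 0, bound satisfied, MDS.

Singleton bound: d ≤ n − k + 1.
Here n = 7, k = 2, so n − k + 1 = 6.
Given d = 6, check d ≤ 6: YES.
Slack = (n − k + 1) − d = 0.
The code is MDS (slack = 0).
Description: the claimed parameters are [7, 2, 6]_13; such a code would be MDS (meets Singleton bound).


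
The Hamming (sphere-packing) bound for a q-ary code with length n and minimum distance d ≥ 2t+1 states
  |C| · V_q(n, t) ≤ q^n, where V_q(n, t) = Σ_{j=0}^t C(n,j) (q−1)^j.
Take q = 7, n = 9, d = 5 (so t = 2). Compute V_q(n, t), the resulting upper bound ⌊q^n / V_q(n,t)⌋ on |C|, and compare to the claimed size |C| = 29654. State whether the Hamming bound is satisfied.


V_q(n, t) = 1351, q^n = 40353607, Hamming bound = 29869, |C| = 29654 ≤ bound (satisfied).

Step 1: Compute V_q(n, t) = Σ_{j=0}^2 C(n, j) (q−1)^j.
  j = 0: C(9,0)·(6)^0 = 1·1 = 1.
  j = 1: C(9,1)·(6)^1 = 9·6 = 54.
  j = 2: C(9,2)·(6)^2 = 36·36 = 1296.
  V_q(n, t) = 1 + 54 + 1296 = 1351.
Step 2: q^n = 7^9 = 40353607.
Step 3: Hamming bound ⌊q^n / V_q(n,t)⌋ = ⌊40353607/1351⌋ = 29869.
Step 4: Compare |C| = 29654 to 29869: satisfied.
The claimed |C| lies below the Hamming bound.


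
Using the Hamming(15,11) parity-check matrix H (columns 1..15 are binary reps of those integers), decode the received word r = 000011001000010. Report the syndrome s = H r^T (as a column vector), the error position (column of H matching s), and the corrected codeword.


s = (0, 1, 0, 0)^T, error position = 4, corrected codeword c = 000111001000010

Compute s = H r^T mod 2 one row at a time:
  s_1 = 0 + 1 + 0 + 0 + 0 + 0 + 1 + 0 = 2 ≡ 0 (mod 2).
  s_2 = 0 + 1 + 1 + 0 + 0 + 0 + 1 + 0 = 3 ≡ 1 (mod 2).
  s_3 = 0 + 0 + 1 + 0 + 0 + 0 + 1 + 0 = 2 ≡ 0 (mod 2).
  s_4 = 0 + 0 + 1 + 0 + 1 + 0 + 0 + 0 = 2 ≡ 0 (mod 2).
s = (0, 1, 0, 0)^T — this equals column 4 of H (binary 0100), so error is at position 4.
Correct: flip bit 4 of r = 000011001000010 to get c = 000111001000010.


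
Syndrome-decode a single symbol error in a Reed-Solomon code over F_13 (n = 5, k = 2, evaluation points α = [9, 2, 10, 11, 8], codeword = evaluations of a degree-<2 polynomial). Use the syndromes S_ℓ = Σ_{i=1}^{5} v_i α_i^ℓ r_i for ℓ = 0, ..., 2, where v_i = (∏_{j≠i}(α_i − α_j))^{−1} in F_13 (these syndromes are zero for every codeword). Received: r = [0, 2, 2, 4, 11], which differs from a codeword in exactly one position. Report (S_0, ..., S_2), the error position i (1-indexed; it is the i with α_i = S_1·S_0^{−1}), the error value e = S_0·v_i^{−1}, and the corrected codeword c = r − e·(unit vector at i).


S = (2, 4, 8), error at position 2, error magnitude e = 3, c = [0, 12, 2, 4, 11].

Step 1: column multipliers v_i = (∏_{j≠i}(α_i − α_j))^{−1} mod 13.
  i = 1 (α = 9): (9−2)(9−10)(9−11)(9−8) = 7·(−1)·(−2)·1 = 14 ≡ 1, so v_1 = 1^{−1} = 1 (mod 13).
  i = 2 (α = 2): (2−9)(2−10)(2−11)(2−8) = (−7)·(−8)·(−9)·(−6) = 3024 ≡ 8, so v_2 = 8^{−1} = 5 (mod 13).
  i = 3 (α = 10): (10−9)(10−2)(10−11)(10−8) = 1·8·(−1)·2 = −16 ≡ 10, so v_3 = 10^{−1} = 4 (mod 13).
  i = 4 (α = 11): (11−9)(11−2)(11−10)(11−8) = 2·9·1·3 = 54 ≡ 2, so v_4 = 2^{−1} = 7 (mod 13).
  i = 5 (α = 8): (8−9)(8−2)(8−10)(8−11) = (−1)·6·(−2)·(−3) = −36 ≡ 3, so v_5 = 3^{−1} = 9 (mod 13).
  v = [1, 5, 4, 7, 9].
Step 2: syndromes of r = [0, 2, 2, 4, 11] (all sums mod 13).
  S_0 = Σ v_i r_i = 1·0 + 5·2 + 4·2 + 7·4 + 9·11 = 145 ≡ 2.
  S_1 = Σ v_i α_i r_i = 1·9·0 + 5·2·2 + 4·10·2 + 7·11·4 + 9·8·11 = 1200 ≡ 4.
  α_i^2 mod 13 = [3, 4, 9, 4, 12].
  S_2 = Σ v_i α_i^2 r_i = 1·3·0 + 5·4·2 + 4·9·2 + 7·4·4 + 9·12·11 = 1412 ≡ 8.
  S = (2, 4, 8) ≠ 0, so r is not a codeword (an error is present).
Step 3: locate the error. For a single error e at position i, S_ℓ = v_i·e·α_i^ℓ, so α_err = S_1/S_0.
  S_0^{−1} = 2^{−1} = 7 (mod 13), so α_err = 4·7 = 28 ≡ 2 = α_2. Error position i = 2.
  Consistency check: S_2/S_1 = 8·10 = 80 ≡ 2 = α_err ✓ (single-error assumption holds).
Step 4: error magnitude e = S_0/v_2 = S_0·∏_{j≠2}(α_2 − α_j) = 2·8 = 16 ≡ 3 (mod 13).
Step 5: correct position 2: c_2 = r_2 − e = 2 − 3 ≡ 12 (mod 13). Hence c = [0, 12, 2, 4, 11].
  Check: interpolating c through the α_i gives m(x) = 8 + 2·x (degree < 2) with m(α_i) = c_i for every i, so c is indeed a codeword.


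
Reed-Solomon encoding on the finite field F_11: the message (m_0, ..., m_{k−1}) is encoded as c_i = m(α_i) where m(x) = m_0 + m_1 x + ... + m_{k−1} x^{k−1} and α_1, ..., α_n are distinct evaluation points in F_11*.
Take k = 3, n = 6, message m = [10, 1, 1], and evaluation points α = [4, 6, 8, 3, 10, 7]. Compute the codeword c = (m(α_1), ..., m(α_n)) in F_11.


c = [8, 8, 5, 0, 10, 0]

Message polynomial: m(x) = 10 + 1·x + 1·x^2 (mod 11).
For each evaluation point α_i, compute m(α_i) mod 11:
  α_1 = 4: Horner steps 1 → 5 → 8, so m(4) = 8.
  α_2 = 6: Horner steps 1 → 7 → 8, so m(6) = 8.
  α_3 = 8: Horner steps 1 → 9 → 5, so m(8) = 5.
  α_4 = 3: Horner steps 1 → 4 → 0, so m(3) = 0.
  α_5 = 10: Horner steps 1 → 0 → 10, so m(10) = 10.
  α_6 = 7: Horner steps 1 → 8 → 0, so m(7) = 0.
Codeword c = [8, 8, 5, 0, 10, 0] ∈ F_11^6.


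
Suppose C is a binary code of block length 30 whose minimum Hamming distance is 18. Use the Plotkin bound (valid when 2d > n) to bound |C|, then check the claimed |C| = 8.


Plotkin bound M ≤ 6; given |C| = 8 > bound (violated).

Check applicability: 2d = 36, n = 30.
2d − n = 6 > 0, so Plotkin applies.
Compute d/(2d−n) = 18/6 ≈ 3.0000.
⌊d/(2d−n)⌋ = 3.
Plotkin bound: M ≤ 2·3 = 6.
Given |C| = 8, check: VIOLATED.
This |C| is above the Plotkin bound, so no binary code with n = 30, d = 18 and 8 codewords exists.


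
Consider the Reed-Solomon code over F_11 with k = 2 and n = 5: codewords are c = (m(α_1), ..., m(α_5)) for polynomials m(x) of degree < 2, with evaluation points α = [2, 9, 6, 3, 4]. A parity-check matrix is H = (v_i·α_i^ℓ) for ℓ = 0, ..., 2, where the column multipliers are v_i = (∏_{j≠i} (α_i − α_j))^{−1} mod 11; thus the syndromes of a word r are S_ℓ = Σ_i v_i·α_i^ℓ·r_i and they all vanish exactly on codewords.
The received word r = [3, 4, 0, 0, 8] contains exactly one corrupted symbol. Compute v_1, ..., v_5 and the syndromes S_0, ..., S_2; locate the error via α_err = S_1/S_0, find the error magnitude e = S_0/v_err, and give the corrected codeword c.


S = (4, 2, 1), error at position 3, error magnitude e = 9, c = [3, 4, 2, 0, 8].

Step 1: column multipliers v_i = (∏_{j≠i}(α_i − α_j))^{−1} mod 11.
  i = 1 (α = 2): (2−9)(2−6)(2−3)(2−4) = (−7)·(−4)·(−1)·(−2) = 56 ≡ 1, so v_1 = 1^{−1} = 1 (mod 11).
  i = 2 (α = 9): (9−2)(9−6)(9−3)(9−4) = 7·3·6·5 = 630 ≡ 3, so v_2 = 3^{−1} = 4 (mod 11).
  i = 3 (α = 6): (6−2)(6−9)(6−3)(6−4) = 4·(−3)·3·2 = −72 ≡ 5, so v_3 = 5^{−1} = 9 (mod 11).
  i = 4 (α = 3): (3−2)(3−9)(3−6)(3−4) = 1·(−6)·(−3)·(−1) = −18 ≡ 4, so v_4 = 4^{−1} = 3 (mod 11).
  i = 5 (α = 4): (4−2)(4−9)(4−6)(4−3) = 2·(−5)·(−2)·1 = 20 ≡ 9, so v_5 = 9^{−1} = 5 (mod 11).
  v = [1, 4, 9, 3, 5].
Step 2: syndromes of r = [3, 4, 0, 0, 8] (all sums mod 11).
  S_0 = Σ v_i r_i = 1·3 + 4·4 + 9·0 + 3·0 + 5·8 = 59 ≡ 4.
  S_1 = Σ v_i α_i r_i = 1·2·3 + 4·9·4 + 9·6·0 + 3·3·0 + 5·4·8 = 310 ≡ 2.
  α_i^2 mod 11 = [4, 4, 3, 9, 5].
  S_2 = Σ v_i α_i^2 r_i = 1·4·3 + 4·4·4 + 9·3·0 + 3·9·0 + 5·5·8 = 276 ≡ 1.
  S = (4, 2, 1) ≠ 0, so r is not a codeword (an error is present).
Step 3: locate the error. For a single error e at position i, S_ℓ = v_i·e·α_i^ℓ, so α_err = S_1/S_0.
  S_0^{−1} = 4^{−1} = 3 (mod 11), so α_err = 2·3 = 6 ≡ 6 = α_3. Error position i = 3.
  Consistency check: S_2/S_1 = 1·6 = 6 ≡ 6 = α_err ✓ (single-error assumption holds).
Step 4: error magnitude e = S_0/v_3 = S_0·∏_{j≠3}(α_3 − α_j) = 4·5 = 20 ≡ 9 (mod 11).
Step 5: correct position 3: c_3 = r_3 − e = 0 − 9 ≡ 2 (mod 11). Hence c = [3, 4, 2, 0, 8].
  Check: interpolating c through the α_i gives m(x) = 9 + 8·x (degree < 2) with m(α_i) = c_i for every i, so c is indeed a codeword.


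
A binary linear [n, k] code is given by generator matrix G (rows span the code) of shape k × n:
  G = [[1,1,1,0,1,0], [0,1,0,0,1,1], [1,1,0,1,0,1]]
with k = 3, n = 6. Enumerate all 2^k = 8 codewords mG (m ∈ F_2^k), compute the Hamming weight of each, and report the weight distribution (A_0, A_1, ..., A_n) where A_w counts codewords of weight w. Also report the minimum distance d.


Weight distribution: A_0 = 1, A_3 = 4, A_4 = 3. Minimum distance d = 3.

Enumerate all 2^3 = 8 messages m ∈ F_2^3.
For each, compute codeword c = mG in F_2^6, then tally its weight.
  m = 000 → c = 000000, weight = 0.
  m = 100 → c = 111010, weight = 4.
  m = 010 → c = 010011, weight = 3.
  m = 110 → c = 101001, weight = 3.
  m = 001 → c = 110101, weight = 4.
  m = 101 → c = 001111, weight = 4.
  m = 011 → c = 100110, weight = 3.
  m = 111 → c = 011100, weight = 3.
Tally weights:
  weight 0: 1 codewords.
  weight 3: 4 codewords.
  weight 4: 3 codewords.
Minimum distance d = smallest w > 0 with A_w > 0 = 3.
Sanity: Σ A_w = 8 = 2^3 = 8 ✓.


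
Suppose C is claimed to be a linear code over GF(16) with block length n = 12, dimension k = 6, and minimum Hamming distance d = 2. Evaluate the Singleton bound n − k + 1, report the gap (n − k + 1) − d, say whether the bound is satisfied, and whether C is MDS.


Singleton RHS = n − k + 1 = 7, slack = 5, bound satisfied, not MDS.

Singleton bound: d ≤ n − k + 1.
Here n = 12, k = 6, so n − k + 1 = 7.
Given d = 2, check d ≤ 7: YES.
Slack = (n − k + 1) − d = 5.
The code is NOT MDS (slack = 5 > 0).
Description: the claimed parameters are [12, 6, 2]_16; such a code would be non-MDS.


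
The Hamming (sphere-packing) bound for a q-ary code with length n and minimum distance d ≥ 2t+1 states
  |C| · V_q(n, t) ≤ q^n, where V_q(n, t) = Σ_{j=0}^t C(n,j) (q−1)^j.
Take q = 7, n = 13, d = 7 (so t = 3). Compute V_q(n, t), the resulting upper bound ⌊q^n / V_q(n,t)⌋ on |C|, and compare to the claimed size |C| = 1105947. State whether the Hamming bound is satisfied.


V_q(n, t) = 64663, q^n = 96889010407, Hamming bound = 1498368, |C| = 1105947 ≤ bound (satisfied).

Step 1: Compute V_q(n, t) = Σ_{j=0}^3 C(n, j) (q−1)^j.
  j = 0: C(13,0)·(6)^0 = 1·1 = 1.
  j = 1: C(13,1)·(6)^1 = 13·6 = 78.
  j = 2: C(13,2)·(6)^2 = 78·36 = 2808.
  j = 3: C(13,3)·(6)^3 = 286·216 = 61776.
  V_q(n, t) = 1 + 78 + 2808 + 61776 = 64663.
Step 2: q^n = 7^13 = 96889010407.
Step 3: Hamming bound ⌊q^n / V_q(n,t)⌋ = ⌊96889010407/64663⌋ = 1498368.
Step 4: Compare |C| = 1105947 to 1498368: satisfied.
The claimed |C| lies below the Hamming bound.


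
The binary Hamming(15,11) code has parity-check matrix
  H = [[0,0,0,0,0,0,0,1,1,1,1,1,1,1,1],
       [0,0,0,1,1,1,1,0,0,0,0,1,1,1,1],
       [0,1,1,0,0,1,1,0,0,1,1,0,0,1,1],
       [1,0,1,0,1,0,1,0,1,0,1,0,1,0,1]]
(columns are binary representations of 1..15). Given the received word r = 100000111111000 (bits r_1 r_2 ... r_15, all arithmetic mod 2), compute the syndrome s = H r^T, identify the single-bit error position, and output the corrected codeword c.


s = (1, 0, 1, 0)^T, error position = 10, corrected codeword c = 100000111011000

Compute s = H r^T mod 2 one row at a time:
  s_1 = 1 + 1 + 1 + 1 + 1 + 0 + 0 + 0 = 5 ≡ 1 (mod 2).
  s_2 = 0 + 0 + 0 + 1 + 1 + 0 + 0 + 0 = 2 ≡ 0 (mod 2).
  s_3 = 0 + 0 + 0 + 1 + 1 + 1 + 0 + 0 = 3 ≡ 1 (mod 2).
  s_4 = 1 + 0 + 0 + 1 + 1 + 1 + 0 + 0 = 4 ≡ 0 (mod 2).
s = (1, 0, 1, 0)^T — this equals column 10 of H (binary 1010), so error is at position 10.
Correct: flip bit 10 of r = 100000111111000 to get c = 100000111011000.


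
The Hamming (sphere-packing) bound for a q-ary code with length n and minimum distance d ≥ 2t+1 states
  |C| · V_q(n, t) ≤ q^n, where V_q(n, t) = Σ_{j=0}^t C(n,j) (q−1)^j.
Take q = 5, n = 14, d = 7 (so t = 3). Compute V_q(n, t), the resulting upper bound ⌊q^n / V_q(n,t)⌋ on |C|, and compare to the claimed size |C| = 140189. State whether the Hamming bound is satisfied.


V_q(n, t) = 24809, q^n = 6103515625, Hamming bound = 246020, |C| = 140189 ≤ bound (satisfied).

Step 1: Compute V_q(n, t) = Σ_{j=0}^3 C(n, j) (q−1)^j.
  j = 0: C(14,0)·(4)^0 = 1·1 = 1.
  j = 1: C(14,1)·(4)^1 = 14·4 = 56.
  j = 2: C(14,2)·(4)^2 = 91·16 = 1456.
  j = 3: C(14,3)·(4)^3 = 364·64 = 23296.
  V_q(n, t) = 1 + 56 + 1456 + 23296 = 24809.
Step 2: q^n = 5^14 = 6103515625.
Step 3: Hamming bound ⌊q^n / V_q(n,t)⌋ = ⌊6103515625/24809⌋ = 246020.
Step 4: Compare |C| = 140189 to 246020: satisfied.
The claimed |C| lies below the Hamming bound.


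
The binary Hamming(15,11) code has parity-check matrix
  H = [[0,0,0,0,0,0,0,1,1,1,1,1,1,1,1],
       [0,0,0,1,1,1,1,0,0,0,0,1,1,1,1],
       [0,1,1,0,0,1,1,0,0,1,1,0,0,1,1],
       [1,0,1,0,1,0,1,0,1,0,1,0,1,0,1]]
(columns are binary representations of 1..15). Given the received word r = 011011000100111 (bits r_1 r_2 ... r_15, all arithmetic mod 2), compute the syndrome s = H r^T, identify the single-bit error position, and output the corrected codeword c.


s = (0, 1, 0, 0)^T, error position = 4, corrected codeword c = 011111000100111

Compute s = H r^T mod 2 one row at a time:
  s_1 = 0 + 0 + 1 + 0 + 0 + 1 + 1 + 1 = 4 ≡ 0 (mod 2).
  s_2 = 0 + 1 + 1 + 0 + 0 + 1 + 1 + 1 = 5 ≡ 1 (mod 2).
  s_3 = 1 + 1 + 1 + 0 + 1 + 0 + 1 + 1 = 6 ≡ 0 (mod 2).
  s_4 = 0 + 1 + 1 + 0 + 0 + 0 + 1 + 1 = 4 ≡ 0 (mod 2).
s = (0, 1, 0, 0)^T — this equals column 4 of H (binary 0100), so error is at position 4.
Correct: flip bit 4 of r = 011011000100111 to get c = 011111000100111.


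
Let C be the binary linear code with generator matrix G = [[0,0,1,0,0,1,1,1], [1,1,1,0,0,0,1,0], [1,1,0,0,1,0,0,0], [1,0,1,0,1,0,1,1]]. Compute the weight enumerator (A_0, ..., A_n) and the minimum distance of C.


Weight distribution: A_0 = 1, A_2 = 2, A_3 = 5, A_4 = 5, A_5 = 2, A_7 = 1. Minimum distance d = 2.

Enumerate all 2^4 = 16 messages m ∈ F_2^4.
For each, compute codeword c = mG in F_2^8, then tally its weight.
  m = 0000 → c = 00000000, weight = 0.
  m = 1000 → c = 00100111, weight = 4.
  m = 0100 → c = 11100010, weight = 4.
  m = 1100 → c = 11000101, weight = 4.
  m = 0010 → c = 11001000, weight = 3.
  m = 1010 → c = 11101111, weight = 7.
  m = 0110 → c = 00101010, weight = 3.
  m = 1110 → c = 00001101, weight = 3.
  m = 0001 → c = 10101011, weight = 5.
  m = 1001 → c = 10001100, weight = 3.
  m = 0101 → c = 01001001, weight = 3.
  m = 1101 → c = 01101110, weight = 5.
  m = 0011 → c = 01100011, weight = 4.
  m = 1011 → c = 01000100, weight = 2.
  m = 0111 → c = 10000001, weight = 2.
  m = 1111 → c = 10100110, weight = 4.
Tally weights:
  weight 0: 1 codewords.
  weight 2: 2 codewords.
  weight 3: 5 codewords.
  weight 4: 5 codewords.
  weight 5: 2 codewords.
  weight 7: 1 codewords.
Minimum distance d = smallest w > 0 with A_w > 0 = 2.
Sanity: Σ A_w = 16 = 2^4 = 16 ✓.


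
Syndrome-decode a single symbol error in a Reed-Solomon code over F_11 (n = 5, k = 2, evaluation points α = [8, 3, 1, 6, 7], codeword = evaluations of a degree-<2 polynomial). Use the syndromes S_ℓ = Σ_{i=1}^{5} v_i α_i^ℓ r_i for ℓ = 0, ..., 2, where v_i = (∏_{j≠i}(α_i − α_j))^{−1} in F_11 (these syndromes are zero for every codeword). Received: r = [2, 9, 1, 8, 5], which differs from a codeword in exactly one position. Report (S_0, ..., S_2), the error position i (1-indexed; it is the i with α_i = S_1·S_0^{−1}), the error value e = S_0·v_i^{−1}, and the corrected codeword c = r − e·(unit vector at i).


S = (3, 9, 5), error at position 2, error magnitude e = 3, c = [2, 6, 1, 8, 5].

Step 1: column multipliers v_i = (∏_{j≠i}(α_i − α_j))^{−1} mod 11.
  i = 1 (α = 8): (8−3)(8−1)(8−6)(8−7) = 5·7·2·1 = 70 ≡ 4, so v_1 = 4^{−1} = 3 (mod 11).
  i = 2 (α = 3): (3−8)(3−1)(3−6)(3−7) = (−5)·2·(−3)·(−4) = −120 ≡ 1, so v_2 = 1^{−1} = 1 (mod 11).
  i = 3 (α = 1): (1−8)(1−3)(1−6)(1−7) = (−7)·(−2)·(−5)·(−6) = 420 ≡ 2, so v_3 = 2^{−1} = 6 (mod 11).
  i = 4 (α = 6): (6−8)(6−3)(6−1)(6−7) = (−2)·3·5·(−1) = 30 ≡ 8, so v_4 = 8^{−1} = 7 (mod 11).
  i = 5 (α = 7): (7−8)(7−3)(7−1)(7−6) = (−1)·4·6·1 = −24 ≡ 9, so v_5 = 9^{−1} = 5 (mod 11).
  v = [3, 1, 6, 7, 5].
Step 2: syndromes of r = [2, 9, 1, 8, 5] (all sums mod 11).
  S_0 = Σ v_i r_i = 3·2 + 1·9 + 6·1 + 7·8 + 5·5 = 102 ≡ 3.
  S_1 = Σ v_i α_i r_i = 3·8·2 + 1·3·9 + 6·1·1 + 7·6·8 + 5·7·5 = 592 ≡ 9.
  α_i^2 mod 11 = [9, 9, 1, 3, 5].
  S_2 = Σ v_i α_i^2 r_i = 3·9·2 + 1·9·9 + 6·1·1 + 7·3·8 + 5·5·5 = 434 ≡ 5.
  S = (3, 9, 5) ≠ 0, so r is not a codeword (an error is present).
Step 3: locate the error. For a single error e at position i, S_ℓ = v_i·e·α_i^ℓ, so α_err = S_1/S_0.
  S_0^{−1} = 3^{−1} = 4 (mod 11), so α_err = 9·4 = 36 ≡ 3 = α_2. Error position i = 2.
  Consistency check: S_2/S_1 = 5·5 = 25 ≡ 3 = α_err ✓ (single-error assumption holds).
Step 4: error magnitude e = S_0/v_2 = S_0·∏_{j≠2}(α_2 − α_j) = 3·1 = 3 ≡ 3 (mod 11).
Step 5: correct position 2: c_2 = r_2 − e = 9 − 3 ≡ 6 (mod 11). Hence c = [2, 6, 1, 8, 5].
  Check: interpolating c through the α_i gives m(x) = 4 + 8·x (degree < 2) with m(α_i) = c_i for every i, so c is indeed a codeword.


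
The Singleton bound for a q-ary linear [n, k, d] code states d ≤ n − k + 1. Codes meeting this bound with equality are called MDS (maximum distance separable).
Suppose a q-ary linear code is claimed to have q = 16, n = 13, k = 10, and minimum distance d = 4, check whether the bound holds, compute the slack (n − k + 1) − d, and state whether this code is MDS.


Singleton RHS = n − k + 1 = 4, slack = 0, bound satisfied, MDS.

Singleton bound: d ≤ n − k + 1.
Here n = 13, k = 10, so n − k + 1 = 4.
Given d = 4, check d ≤ 4: YES.
Slack = (n − k + 1) − d = 0.
The code is MDS (slack = 0).
Description: the claimed parameters are [13, 10, 4]_16; such a code would be MDS (meets Singleton bound).


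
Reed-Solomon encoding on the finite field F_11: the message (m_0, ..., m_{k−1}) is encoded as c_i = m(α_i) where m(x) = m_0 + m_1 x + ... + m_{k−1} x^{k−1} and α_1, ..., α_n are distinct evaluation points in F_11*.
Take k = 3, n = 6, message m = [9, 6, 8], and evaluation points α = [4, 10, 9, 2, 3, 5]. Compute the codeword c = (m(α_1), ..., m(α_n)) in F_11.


c = [7, 0, 7, 9, 0, 8]

Message polynomial: m(x) = 9 + 6·x + 8·x^2 (mod 11).
For each evaluation point α_i, compute m(α_i) mod 11:
  α_1 = 4: Horner steps 8 → 5 → 7, so m(4) = 7.
  α_2 = 10: Horner steps 8 → 9 → 0, so m(10) = 0.
  α_3 = 9: Horner steps 8 → 1 → 7, so m(9) = 7.
  α_4 = 2: Horner steps 8 → 0 → 9, so m(2) = 9.
  α_5 = 3: Horner steps 8 → 8 → 0, so m(3) = 0.
  α_6 = 5: Horner steps 8 → 2 → 8, so m(5) = 8.
Codeword c = [7, 0, 7, 9, 0, 8] ∈ F_11^6.


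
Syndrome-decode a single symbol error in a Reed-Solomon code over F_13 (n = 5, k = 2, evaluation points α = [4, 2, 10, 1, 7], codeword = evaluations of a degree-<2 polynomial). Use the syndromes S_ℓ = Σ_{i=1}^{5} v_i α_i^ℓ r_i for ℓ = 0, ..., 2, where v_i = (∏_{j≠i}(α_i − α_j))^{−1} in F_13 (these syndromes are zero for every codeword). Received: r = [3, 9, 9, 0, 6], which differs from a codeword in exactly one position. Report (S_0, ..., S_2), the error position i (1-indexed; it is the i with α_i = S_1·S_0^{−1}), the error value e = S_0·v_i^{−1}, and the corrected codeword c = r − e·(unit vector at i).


S = (9, 5, 10), error at position 2, error magnitude e = 8, c = [3, 1, 9, 0, 6].

Step 1: column multipliers v_i = (∏_{j≠i}(α_i − α_j))^{−1} mod 13.
  i = 1 (α = 4): (4−2)(4−10)(4−1)(4−7) = 2·(−6)·3·(−3) = 108 ≡ 4, so v_1 = 4^{−1} = 10 (mod 13).
  i = 2 (α = 2): (2−4)(2−10)(2−1)(2−7) = (−2)·(−8)·1·(−5) = −80 ≡ 11, so v_2 = 11^{−1} = 6 (mod 13).
  i = 3 (α = 10): (10−4)(10−2)(10−1)(10−7) = 6·8·9·3 = 1296 ≡ 9, so v_3 = 9^{−1} = 3 (mod 13).
  i = 4 (α = 1): (1−4)(1−2)(1−10)(1−7) = (−3)·(−1)·(−9)·(−6) = 162 ≡ 6, so v_4 = 6^{−1} = 11 (mod 13).
  i = 5 (α = 7): (7−4)(7−2)(7−10)(7−1) = 3·5·(−3)·6 = −270 ≡ 3, so v_5 = 3^{−1} = 9 (mod 13).
  v = [10, 6, 3, 11, 9].
Step 2: syndromes of r = [3, 9, 9, 0, 6] (all sums mod 13).
  S_0 = Σ v_i r_i = 10·3 + 6·9 + 3·9 + 11·0 + 9·6 = 165 ≡ 9.
  S_1 = Σ v_i α_i r_i = 10·4·3 + 6·2·9 + 3·10·9 + 11·1·0 + 9·7·6 = 876 ≡ 5.
  α_i^2 mod 13 = [3, 4, 9, 1, 10].
  S_2 = Σ v_i α_i^2 r_i = 10·3·3 + 6·4·9 + 3·9·9 + 11·1·0 + 9·10·6 = 1089 ≡ 10.
  S = (9, 5, 10) ≠ 0, so r is not a codeword (an error is present).
Step 3: locate the error. For a single error e at position i, S_ℓ = v_i·e·α_i^ℓ, so α_err = S_1/S_0.
  S_0^{−1} = 9^{−1} = 3 (mod 13), so α_err = 5·3 = 15 ≡ 2 = α_2. Error position i = 2.
  Consistency check: S_2/S_1 = 10·8 = 80 ≡ 2 = α_err ✓ (single-error assumption holds).
Step 4: error magnitude e = S_0/v_2 = S_0·∏_{j≠2}(α_2 − α_j) = 9·11 = 99 ≡ 8 (mod 13).
Step 5: correct position 2: c_2 = r_2 − e = 9 − 8 ≡ 1 (mod 13). Hence c = [3, 1, 9, 0, 6].
  Check: interpolating c through the α_i gives m(x) = 12 + 1·x (degree < 2) with m(α_i) = c_i for every i, so c is indeed a codeword.
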